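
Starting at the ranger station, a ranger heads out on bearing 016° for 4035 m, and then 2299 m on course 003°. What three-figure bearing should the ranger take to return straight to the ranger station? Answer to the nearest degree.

Leg 1 (016°, 4035 m): east 4035 sin 16° = 1112.20, north 4035 cos 16° = 3878.69
Leg 2 (003°, 2299 m): east 2299 sin 3° = 120.32, north 2299 cos 3° = 2295.85
Net displacement: 1232.52 east, 6174.54 north. Direction back to start is (-1232.52, -6174.54): bearing = atan2(-1232.52, -6174.54) mod 360° = 191.29° ≈ 191°.

191°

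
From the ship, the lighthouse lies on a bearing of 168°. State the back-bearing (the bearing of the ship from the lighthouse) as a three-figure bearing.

Back-bearing = 168° + 180° = 348°.

348°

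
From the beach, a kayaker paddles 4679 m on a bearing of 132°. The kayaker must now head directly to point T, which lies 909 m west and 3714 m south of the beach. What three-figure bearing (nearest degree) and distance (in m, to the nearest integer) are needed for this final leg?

Leg 1 (132°, 4679 m): east 4679 sin 132° = 3477.17, north 4679 cos 132° = -3130.86
Current position: (3477.17, -3130.86). Target: (-909, -3714). Remaining: Δeast = -4386.17, Δnorth = -583.14.
Bearing = atan2(-4386.17, -583.14) mod 360° = 262.43°; distance = √((-4386.17)² + (-583.14)²) = 4424.769 m.

262°, 4425 m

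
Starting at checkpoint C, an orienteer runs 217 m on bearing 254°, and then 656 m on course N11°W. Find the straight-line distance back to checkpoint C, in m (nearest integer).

673 m

Leg 1 (254°, 217 m): east 217 sin 254° = -208.59, north 217 cos 254° = -59.81
Leg 2 (N11°W, 656 m): east 656 sin 349° = -125.17, north 656 cos 349° = 643.95
Net: -333.76 east, 584.13 north. Distance = √((-333.76)² + (584.13)²) = 672.764 m.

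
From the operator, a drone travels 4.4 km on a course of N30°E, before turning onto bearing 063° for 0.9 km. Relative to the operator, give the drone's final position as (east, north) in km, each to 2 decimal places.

Leg 1 (N30°E, 4.4 km): east 4.4 sin 30° = 2.20, north 4.4 cos 30° = 3.81
Leg 2 (063°, 0.9 km): east 0.9 sin 63° = 0.80, north 0.9 cos 63° = 0.41
Summing: 3.00 km east, 4.22 km north → (3.00, 4.22).

(3.00, 4.22)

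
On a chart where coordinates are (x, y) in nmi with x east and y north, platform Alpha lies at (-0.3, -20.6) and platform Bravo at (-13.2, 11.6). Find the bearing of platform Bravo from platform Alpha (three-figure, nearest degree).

338°

Δeast = -13.2 − -0.3 = -12.90; Δnorth = 11.6 − -20.6 = 32.20.
Bearing = atan2(Δeast, Δnorth) mod 360° = 338.17° ≈ 338°.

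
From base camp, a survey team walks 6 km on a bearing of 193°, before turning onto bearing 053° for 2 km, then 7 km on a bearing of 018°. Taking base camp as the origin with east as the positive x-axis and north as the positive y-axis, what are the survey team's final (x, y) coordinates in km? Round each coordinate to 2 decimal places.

Leg 1 (193°, 6 km): east 6 sin 193° = -1.35, north 6 cos 193° = -5.85
Leg 2 (053°, 2 km): east 2 sin 53° = 1.60, north 2 cos 53° = 1.20
Leg 3 (018°, 7 km): east 7 sin 18° = 2.16, north 7 cos 18° = 6.66
Summing: 2.41 km east, 2.01 km north → (2.41, 2.01).

(2.41, 2.01)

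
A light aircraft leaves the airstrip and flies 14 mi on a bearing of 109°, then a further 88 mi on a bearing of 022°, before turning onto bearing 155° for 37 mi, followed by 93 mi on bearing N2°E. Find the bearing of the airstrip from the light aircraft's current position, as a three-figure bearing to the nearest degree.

206°

Leg 1 (109°, 14 mi): east 14 sin 109° = 13.24, north 14 cos 109° = -4.56
Leg 2 (022°, 88 mi): east 88 sin 22° = 32.97, north 88 cos 22° = 81.59
Leg 3 (155°, 37 mi): east 37 sin 155° = 15.64, north 37 cos 155° = -33.53
Leg 4 (N2°E, 93 mi): east 93 sin 2° = 3.25, north 93 cos 2° = 92.94
Net displacement: 65.09 east, 136.44 north. Direction back to start is (-65.09, -136.44): bearing = atan2(-65.09, -136.44) mod 360° = 205.50° ≈ 206°.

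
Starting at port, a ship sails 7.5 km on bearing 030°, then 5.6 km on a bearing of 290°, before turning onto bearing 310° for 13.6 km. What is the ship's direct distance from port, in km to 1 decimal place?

Leg 1 (030°, 7.5 km): east 7.5 sin 30° = 3.75, north 7.5 cos 30° = 6.50
Leg 2 (290°, 5.6 km): east 5.6 sin 290° = -5.26, north 5.6 cos 290° = 1.92
Leg 3 (310°, 13.6 km): east 13.6 sin 310° = -10.42, north 13.6 cos 310° = 8.74
Net: -11.93 east, 17.15 north. Distance = √((-11.93)² + (17.15)²) = 20.894 km.

20.9 km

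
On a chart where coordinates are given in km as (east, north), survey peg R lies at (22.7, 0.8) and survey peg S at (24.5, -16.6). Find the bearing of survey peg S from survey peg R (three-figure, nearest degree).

Δeast = 24.5 − 22.7 = 1.80; Δnorth = -16.6 − 0.8 = -17.40.
Bearing = atan2(Δeast, Δnorth) mod 360° = 174.09° ≈ 174°.

174°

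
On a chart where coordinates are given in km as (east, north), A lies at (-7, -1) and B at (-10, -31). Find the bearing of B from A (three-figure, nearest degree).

Δeast = -10 − -7 = -3.00; Δnorth = -31 − -1 = -30.00.
Bearing = atan2(Δeast, Δnorth) mod 360° = 185.71° ≈ 186°.

186°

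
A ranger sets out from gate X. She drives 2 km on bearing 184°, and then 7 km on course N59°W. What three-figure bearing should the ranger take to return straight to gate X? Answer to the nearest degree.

105°

Leg 1 (184°, 2 km): east 2 sin 184° = -0.14, north 2 cos 184° = -2.00
Leg 2 (N59°W, 7 km): east 7 sin 301° = -6.00, north 7 cos 301° = 3.61
Net displacement: -6.14 east, 1.61 north. Direction back to start is (6.14, -1.61): bearing = atan2(6.14, -1.61) mod 360° = 104.69° ≈ 105°.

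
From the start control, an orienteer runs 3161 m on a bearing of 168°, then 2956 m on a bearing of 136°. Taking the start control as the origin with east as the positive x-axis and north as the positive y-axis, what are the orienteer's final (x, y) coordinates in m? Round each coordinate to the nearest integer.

Leg 1 (168°, 3161 m): east 3161 sin 168° = 657.21, north 3161 cos 168° = -3091.92
Leg 2 (136°, 2956 m): east 2956 sin 136° = 2053.41, north 2956 cos 136° = -2126.37
Summing: 2710.62 m east, -5218.29 m north → (2711, -5218).

(2711, -5218)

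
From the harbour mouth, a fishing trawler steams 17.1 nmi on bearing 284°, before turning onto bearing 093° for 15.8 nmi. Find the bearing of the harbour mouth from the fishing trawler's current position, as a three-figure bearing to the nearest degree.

Leg 1 (284°, 17.1 nmi): east 17.1 sin 284° = -16.59, north 17.1 cos 284° = 4.14
Leg 2 (093°, 15.8 nmi): east 15.8 sin 93° = 15.78, north 15.8 cos 93° = -0.83
Net displacement: -0.81 east, 3.31 north. Direction back to start is (0.81, -3.31): bearing = atan2(0.81, -3.31) mod 360° = 166.19° ≈ 166°.

166°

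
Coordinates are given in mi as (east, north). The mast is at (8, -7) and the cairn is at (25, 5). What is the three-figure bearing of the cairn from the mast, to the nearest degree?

055°

Δeast = 25 − 8 = 17.00; Δnorth = 5 − -7 = 12.00.
Bearing = atan2(Δeast, Δnorth) mod 360° = 54.78° ≈ 055°.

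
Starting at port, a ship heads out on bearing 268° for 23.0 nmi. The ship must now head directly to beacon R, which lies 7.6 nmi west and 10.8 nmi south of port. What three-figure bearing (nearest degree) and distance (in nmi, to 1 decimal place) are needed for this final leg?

Leg 1 (268°, 23.0 nmi): east 23.0 sin 268° = -22.99, north 23.0 cos 268° = -0.80
Current position: (-22.99, -0.80). Target: (-7.6, -10.8). Remaining: Δeast = 15.39, Δnorth = -10.00.
Bearing = atan2(15.39, -10.00) mod 360° = 123.01°; distance = √((15.39)² + (-10.00)²) = 18.349 nmi.

123°, 18.3 nmi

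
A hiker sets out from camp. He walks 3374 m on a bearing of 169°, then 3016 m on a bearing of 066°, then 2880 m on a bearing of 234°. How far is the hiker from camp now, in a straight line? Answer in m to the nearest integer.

3926 m

Leg 1 (169°, 3374 m): east 3374 sin 169° = 643.79, north 3374 cos 169° = -3312.01
Leg 2 (066°, 3016 m): east 3016 sin 66° = 2755.25, north 3016 cos 66° = 1226.72
Leg 3 (234°, 2880 m): east 2880 sin 234° = -2329.97, north 2880 cos 234° = -1692.82
Net: 1069.07 east, -3778.11 north. Distance = √((1069.07)² + (-3778.11)²) = 3926.457 m.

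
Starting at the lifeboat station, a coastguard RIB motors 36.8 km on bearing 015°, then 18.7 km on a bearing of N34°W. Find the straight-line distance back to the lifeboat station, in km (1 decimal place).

51.1 km

Leg 1 (015°, 36.8 km): east 36.8 sin 15° = 9.52, north 36.8 cos 15° = 35.55
Leg 2 (N34°W, 18.7 km): east 18.7 sin 326° = -10.46, north 18.7 cos 326° = 15.50
Net: -0.93 east, 51.05 north. Distance = √((-0.93)² + (51.05)²) = 51.058 km.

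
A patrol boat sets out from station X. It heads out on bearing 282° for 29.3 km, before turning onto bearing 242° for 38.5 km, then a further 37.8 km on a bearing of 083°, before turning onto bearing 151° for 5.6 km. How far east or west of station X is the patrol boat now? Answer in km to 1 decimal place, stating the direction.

22.4 km west

Leg 1 (282°, 29.3 km): east 29.3 sin 282° = -28.66, north 29.3 cos 282° = 6.09
Leg 2 (242°, 38.5 km): east 38.5 sin 242° = -33.99, north 38.5 cos 242° = -18.07
Leg 3 (083°, 37.8 km): east 37.8 sin 83° = 37.52, north 37.8 cos 83° = 4.61
Leg 4 (151°, 5.6 km): east 5.6 sin 151° = 2.71, north 5.6 cos 151° = -4.90
Net east component: -22.42 km.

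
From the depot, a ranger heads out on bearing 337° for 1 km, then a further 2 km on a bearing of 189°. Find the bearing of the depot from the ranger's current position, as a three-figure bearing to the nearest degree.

034°

Leg 1 (337°, 1 km): east 1 sin 337° = -0.39, north 1 cos 337° = 0.92
Leg 2 (189°, 2 km): east 2 sin 189° = -0.31, north 2 cos 189° = -1.98
Net displacement: -0.70 east, -1.05 north. Direction back to start is (0.70, 1.05): bearing = atan2(0.70, 1.05) mod 360° = 33.70° ≈ 034°.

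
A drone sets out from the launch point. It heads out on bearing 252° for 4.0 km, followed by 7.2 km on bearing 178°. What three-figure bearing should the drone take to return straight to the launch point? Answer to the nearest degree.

023°

Leg 1 (252°, 4.0 km): east 4.0 sin 252° = -3.80, north 4.0 cos 252° = -1.24
Leg 2 (178°, 7.2 km): east 7.2 sin 178° = 0.25, north 7.2 cos 178° = -7.20
Net displacement: -3.55 east, -8.43 north. Direction back to start is (3.55, 8.43): bearing = atan2(3.55, 8.43) mod 360° = 22.85° ≈ 023°.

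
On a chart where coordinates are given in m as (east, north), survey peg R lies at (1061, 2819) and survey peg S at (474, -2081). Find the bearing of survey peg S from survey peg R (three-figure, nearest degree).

Δeast = 474 − 1061 = -587.00; Δnorth = -2081 − 2819 = -4900.00.
Bearing = atan2(Δeast, Δnorth) mod 360° = 186.83° ≈ 187°.

187°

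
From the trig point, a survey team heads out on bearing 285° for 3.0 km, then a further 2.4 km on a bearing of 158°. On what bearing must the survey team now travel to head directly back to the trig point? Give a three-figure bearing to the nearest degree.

Leg 1 (285°, 3.0 km): east 3.0 sin 285° = -2.90, north 3.0 cos 285° = 0.78
Leg 2 (158°, 2.4 km): east 2.4 sin 158° = 0.90, north 2.4 cos 158° = -2.23
Net displacement: -2.00 east, -1.45 north. Direction back to start is (2.00, 1.45): bearing = atan2(2.00, 1.45) mod 360° = 54.06° ≈ 054°.

054°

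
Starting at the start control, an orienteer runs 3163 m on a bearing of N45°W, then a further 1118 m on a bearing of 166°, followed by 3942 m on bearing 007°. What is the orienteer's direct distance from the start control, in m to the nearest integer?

5278 m

Leg 1 (N45°W, 3163 m): east 3163 sin 315° = -2236.58, north 3163 cos 315° = 2236.58
Leg 2 (166°, 1118 m): east 1118 sin 166° = 270.47, north 1118 cos 166° = -1084.79
Leg 3 (007°, 3942 m): east 3942 sin 7° = 480.41, north 3942 cos 7° = 3912.62
Net: -1485.70 east, 5064.41 north. Distance = √((-1485.70)² + (5064.41)²) = 5277.832 m.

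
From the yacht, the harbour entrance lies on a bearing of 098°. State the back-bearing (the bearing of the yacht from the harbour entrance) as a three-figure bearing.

Back-bearing = 098° + 180° = 278°.

278°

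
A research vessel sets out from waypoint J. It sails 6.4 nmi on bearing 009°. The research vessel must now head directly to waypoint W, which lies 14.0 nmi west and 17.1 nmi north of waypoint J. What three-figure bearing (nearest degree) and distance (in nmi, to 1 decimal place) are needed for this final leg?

306°, 18.5 nmi

Leg 1 (009°, 6.4 nmi): east 6.4 sin 9° = 1.00, north 6.4 cos 9° = 6.32
Current position: (1.00, 6.32). Target: (-14.0, 17.1). Remaining: Δeast = -15.00, Δnorth = 10.78.
Bearing = atan2(-15.00, 10.78) mod 360° = 305.70°; distance = √((-15.00)² + (10.78)²) = 18.472 nmi.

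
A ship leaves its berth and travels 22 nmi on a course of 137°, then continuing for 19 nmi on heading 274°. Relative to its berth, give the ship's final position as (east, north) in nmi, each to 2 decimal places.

Leg 1 (137°, 22 nmi): east 22 sin 137° = 15.00, north 22 cos 137° = -16.09
Leg 2 (274°, 19 nmi): east 19 sin 274° = -18.95, north 19 cos 274° = 1.33
Summing: -3.95 nmi east, -14.76 nmi north → (-3.95, -14.76).

(-3.95, -14.76)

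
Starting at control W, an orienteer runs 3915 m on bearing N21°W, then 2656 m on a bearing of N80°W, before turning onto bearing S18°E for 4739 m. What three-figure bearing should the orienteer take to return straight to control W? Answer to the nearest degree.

081°

Leg 1 (N21°W, 3915 m): east 3915 sin 339° = -1403.01, north 3915 cos 339° = 3654.97
Leg 2 (N80°W, 2656 m): east 2656 sin 280° = -2615.65, north 2656 cos 280° = 461.21
Leg 3 (S18°E, 4739 m): east 4739 sin 162° = 1464.43, north 4739 cos 162° = -4507.06
Net displacement: -2554.23 east, -390.88 north. Direction back to start is (2554.23, 390.88): bearing = atan2(2554.23, 390.88) mod 360° = 81.30° ≈ 081°.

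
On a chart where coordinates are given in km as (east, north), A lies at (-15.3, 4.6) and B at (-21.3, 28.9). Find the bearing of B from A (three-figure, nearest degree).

Δeast = -21.3 − -15.3 = -6.00; Δnorth = 28.9 − 4.6 = 24.30.
Bearing = atan2(Δeast, Δnorth) mod 360° = 346.13° ≈ 346°.

346°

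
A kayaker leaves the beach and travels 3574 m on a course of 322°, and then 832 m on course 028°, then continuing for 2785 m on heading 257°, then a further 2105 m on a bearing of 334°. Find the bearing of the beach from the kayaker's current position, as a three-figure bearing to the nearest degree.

Leg 1 (322°, 3574 m): east 3574 sin 322° = -2200.37, north 3574 cos 322° = 2816.35
Leg 2 (028°, 832 m): east 832 sin 28° = 390.60, north 832 cos 28° = 734.61
Leg 3 (257°, 2785 m): east 2785 sin 257° = -2713.62, north 2785 cos 257° = -626.49
Leg 4 (334°, 2105 m): east 2105 sin 334° = -922.77, north 2105 cos 334° = 1891.96
Net displacement: -5446.17 east, 4816.44 north. Direction back to start is (5446.17, -4816.44): bearing = atan2(5446.17, -4816.44) mod 360° = 131.49° ≈ 131°.

131°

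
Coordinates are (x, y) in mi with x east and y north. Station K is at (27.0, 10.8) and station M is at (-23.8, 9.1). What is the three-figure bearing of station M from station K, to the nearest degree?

Δeast = -23.8 − 27.0 = -50.80; Δnorth = 9.1 − 10.8 = -1.70.
Bearing = atan2(Δeast, Δnorth) mod 360° = 268.08° ≈ 268°.

268°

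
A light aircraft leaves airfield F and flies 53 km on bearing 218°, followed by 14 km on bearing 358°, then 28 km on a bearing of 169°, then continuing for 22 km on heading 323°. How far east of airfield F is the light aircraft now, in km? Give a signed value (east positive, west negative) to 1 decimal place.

-41.0 km

Leg 1 (218°, 53 km): east 53 sin 218° = -32.63, north 53 cos 218° = -41.76
Leg 2 (358°, 14 km): east 14 sin 358° = -0.49, north 14 cos 358° = 13.99
Leg 3 (169°, 28 km): east 28 sin 169° = 5.34, north 28 cos 169° = -27.49
Leg 4 (323°, 22 km): east 22 sin 323° = -13.24, north 22 cos 323° = 17.57
Net east component: -41.02 km.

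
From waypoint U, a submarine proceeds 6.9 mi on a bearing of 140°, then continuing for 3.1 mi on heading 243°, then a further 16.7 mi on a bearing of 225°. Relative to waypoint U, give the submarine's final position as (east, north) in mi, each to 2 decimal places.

Leg 1 (140°, 6.9 mi): east 6.9 sin 140° = 4.44, north 6.9 cos 140° = -5.29
Leg 2 (243°, 3.1 mi): east 3.1 sin 243° = -2.76, north 3.1 cos 243° = -1.41
Leg 3 (225°, 16.7 mi): east 16.7 sin 225° = -11.81, north 16.7 cos 225° = -11.81
Summing: -10.14 mi east, -18.50 mi north → (-10.14, -18.50).

(-10.14, -18.50)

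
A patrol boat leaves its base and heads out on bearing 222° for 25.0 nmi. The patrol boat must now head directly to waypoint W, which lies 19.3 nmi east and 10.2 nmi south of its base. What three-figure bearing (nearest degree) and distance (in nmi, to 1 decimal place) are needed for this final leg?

077°, 37.0 nmi

Leg 1 (222°, 25.0 nmi): east 25.0 sin 222° = -16.73, north 25.0 cos 222° = -18.58
Current position: (-16.73, -18.58). Target: (19.3, -10.2). Remaining: Δeast = 36.03, Δnorth = 8.38.
Bearing = atan2(36.03, 8.38) mod 360° = 76.91°; distance = √((36.03)² + (8.38)²) = 36.990 nmi.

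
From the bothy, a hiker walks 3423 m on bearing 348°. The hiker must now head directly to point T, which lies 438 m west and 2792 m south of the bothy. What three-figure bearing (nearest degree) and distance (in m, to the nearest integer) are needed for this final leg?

177°, 6146 m

Leg 1 (348°, 3423 m): east 3423 sin 348° = -711.68, north 3423 cos 348° = 3348.20
Current position: (-711.68, 3348.20). Target: (-438, -2792). Remaining: Δeast = 273.68, Δnorth = -6140.20.
Bearing = atan2(273.68, -6140.20) mod 360° = 177.45°; distance = √((273.68)² + (-6140.20)²) = 6146.295 m.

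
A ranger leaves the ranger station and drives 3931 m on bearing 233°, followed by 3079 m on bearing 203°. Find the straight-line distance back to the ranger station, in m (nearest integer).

Leg 1 (233°, 3931 m): east 3931 sin 233° = -3139.44, north 3931 cos 233° = -2365.73
Leg 2 (203°, 3079 m): east 3079 sin 203° = -1203.06, north 3079 cos 203° = -2834.23
Net: -4342.50 east, -5199.97 north. Distance = √((-4342.50)² + (-5199.97)²) = 6774.730 m.

6775 m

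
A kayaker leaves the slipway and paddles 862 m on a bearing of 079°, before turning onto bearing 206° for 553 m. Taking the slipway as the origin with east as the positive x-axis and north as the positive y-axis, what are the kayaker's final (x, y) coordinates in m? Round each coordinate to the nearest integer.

Leg 1 (079°, 862 m): east 862 sin 79° = 846.16, north 862 cos 79° = 164.48
Leg 2 (206°, 553 m): east 553 sin 206° = -242.42, north 553 cos 206° = -497.03
Summing: 603.74 m east, -332.56 m north → (604, -333).

(604, -333)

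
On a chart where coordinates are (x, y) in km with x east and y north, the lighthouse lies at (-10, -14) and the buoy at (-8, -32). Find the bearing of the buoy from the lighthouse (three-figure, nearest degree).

174°

Δeast = -8 − -10 = 2.00; Δnorth = -32 − -14 = -18.00.
Bearing = atan2(Δeast, Δnorth) mod 360° = 173.66° ≈ 174°.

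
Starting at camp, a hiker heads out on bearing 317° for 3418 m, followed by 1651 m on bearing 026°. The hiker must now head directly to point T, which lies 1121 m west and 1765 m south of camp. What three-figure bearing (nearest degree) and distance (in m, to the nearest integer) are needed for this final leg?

Leg 1 (317°, 3418 m): east 3418 sin 317° = -2331.07, north 3418 cos 317° = 2499.77
Leg 2 (026°, 1651 m): east 1651 sin 26° = 723.75, north 1651 cos 26° = 1483.91
Current position: (-1607.32, 3983.68). Target: (-1121, -1765). Remaining: Δeast = 486.32, Δnorth = -5748.68.
Bearing = atan2(486.32, -5748.68) mod 360° = 175.16°; distance = √((486.32)² + (-5748.68)²) = 5769.210 m.

175°, 5769 m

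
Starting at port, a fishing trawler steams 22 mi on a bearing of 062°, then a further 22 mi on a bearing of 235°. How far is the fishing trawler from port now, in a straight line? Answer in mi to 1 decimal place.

2.7 mi

Leg 1 (062°, 22 mi): east 22 sin 62° = 19.42, north 22 cos 62° = 10.33
Leg 2 (235°, 22 mi): east 22 sin 235° = -18.02, north 22 cos 235° = -12.62
Net: 1.40 east, -2.29 north. Distance = √((1.40)² + (-2.29)²) = 2.686 mi.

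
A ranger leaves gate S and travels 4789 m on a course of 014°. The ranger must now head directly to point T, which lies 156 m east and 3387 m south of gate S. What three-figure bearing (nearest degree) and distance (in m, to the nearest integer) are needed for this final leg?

187°, 8096 m

Leg 1 (014°, 4789 m): east 4789 sin 14° = 1158.56, north 4789 cos 14° = 4646.75
Current position: (1158.56, 4646.75). Target: (156, -3387). Remaining: Δeast = -1002.56, Δnorth = -8033.75.
Bearing = atan2(-1002.56, -8033.75) mod 360° = 187.11°; distance = √((-1002.56)² + (-8033.75)²) = 8096.062 m.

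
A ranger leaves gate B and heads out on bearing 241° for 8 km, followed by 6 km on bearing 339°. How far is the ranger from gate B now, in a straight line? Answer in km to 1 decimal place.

Leg 1 (241°, 8 km): east 8 sin 241° = -7.00, north 8 cos 241° = -3.88
Leg 2 (339°, 6 km): east 6 sin 339° = -2.15, north 6 cos 339° = 5.60
Net: -9.15 east, 1.72 north. Distance = √((-9.15)² + (1.72)²) = 9.308 km.

9.3 km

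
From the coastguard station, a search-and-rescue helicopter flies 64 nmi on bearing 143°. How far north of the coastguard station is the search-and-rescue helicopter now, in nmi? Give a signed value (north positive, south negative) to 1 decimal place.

Leg 1 (143°, 64 nmi): east 64 sin 143° = 38.52, north 64 cos 143° = -51.11
Net north component: -51.11 nmi.

-51.1 nmi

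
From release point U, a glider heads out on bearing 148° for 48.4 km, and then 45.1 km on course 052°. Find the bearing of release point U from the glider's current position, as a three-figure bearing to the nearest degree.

Leg 1 (148°, 48.4 km): east 48.4 sin 148° = 25.65, north 48.4 cos 148° = -41.05
Leg 2 (052°, 45.1 km): east 45.1 sin 52° = 35.54, north 45.1 cos 52° = 27.77
Net displacement: 61.19 east, -13.28 north. Direction back to start is (-61.19, 13.28): bearing = atan2(-61.19, 13.28) mod 360° = 282.24° ≈ 282°.

282°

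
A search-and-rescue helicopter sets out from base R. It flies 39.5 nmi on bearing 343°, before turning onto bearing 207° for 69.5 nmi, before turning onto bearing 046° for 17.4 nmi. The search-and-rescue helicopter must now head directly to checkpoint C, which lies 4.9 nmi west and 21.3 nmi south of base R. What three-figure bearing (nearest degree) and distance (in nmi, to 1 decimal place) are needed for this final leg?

Leg 1 (343°, 39.5 nmi): east 39.5 sin 343° = -11.55, north 39.5 cos 343° = 37.77
Leg 2 (207°, 69.5 nmi): east 69.5 sin 207° = -31.55, north 69.5 cos 207° = -61.92
Leg 3 (046°, 17.4 nmi): east 17.4 sin 46° = 12.52, north 17.4 cos 46° = 12.09
Current position: (-30.58, -12.06). Target: (-4.9, -21.3). Remaining: Δeast = 25.68, Δnorth = -9.24.
Bearing = atan2(25.68, -9.24) mod 360° = 109.78°; distance = √((25.68)² + (-9.24)²) = 27.295 nmi.

110°, 27.3 nmi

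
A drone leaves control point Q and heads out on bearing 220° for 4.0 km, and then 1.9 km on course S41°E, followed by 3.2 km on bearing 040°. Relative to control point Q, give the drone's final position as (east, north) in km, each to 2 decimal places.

Leg 1 (220°, 4.0 km): east 4.0 sin 220° = -2.57, north 4.0 cos 220° = -3.06
Leg 2 (S41°E, 1.9 km): east 1.9 sin 139° = 1.25, north 1.9 cos 139° = -1.43
Leg 3 (040°, 3.2 km): east 3.2 sin 40° = 2.06, north 3.2 cos 40° = 2.45
Summing: 0.73 km east, -2.05 km north → (0.73, -2.05).

(0.73, -2.05)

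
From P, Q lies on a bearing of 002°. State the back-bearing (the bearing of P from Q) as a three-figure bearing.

182°

Back-bearing = 002° + 180° = 182°.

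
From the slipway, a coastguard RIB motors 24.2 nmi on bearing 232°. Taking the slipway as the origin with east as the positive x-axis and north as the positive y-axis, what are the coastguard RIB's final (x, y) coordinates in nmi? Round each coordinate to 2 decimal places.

(-19.07, -14.90)

Leg 1 (232°, 24.2 nmi): east 24.2 sin 232° = -19.07, north 24.2 cos 232° = -14.90
Summing: -19.07 nmi east, -14.90 nmi north → (-19.07, -14.90).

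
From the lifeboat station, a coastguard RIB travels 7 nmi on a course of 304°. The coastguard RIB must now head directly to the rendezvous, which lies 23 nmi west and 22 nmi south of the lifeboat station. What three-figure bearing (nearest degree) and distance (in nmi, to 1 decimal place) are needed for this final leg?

214°, 31.1 nmi

Leg 1 (304°, 7 nmi): east 7 sin 304° = -5.80, north 7 cos 304° = 3.91
Current position: (-5.80, 3.91). Target: (-23, -22). Remaining: Δeast = -17.20, Δnorth = -25.91.
Bearing = atan2(-17.20, -25.91) mod 360° = 213.57°; distance = √((-17.20)² + (-25.91)²) = 31.101 nmi.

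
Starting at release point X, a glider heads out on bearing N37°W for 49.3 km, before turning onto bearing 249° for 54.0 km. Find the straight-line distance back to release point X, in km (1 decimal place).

Leg 1 (N37°W, 49.3 km): east 49.3 sin 323° = -29.67, north 49.3 cos 323° = 39.37
Leg 2 (249°, 54.0 km): east 54.0 sin 249° = -50.41, north 54.0 cos 249° = -19.35
Net: -80.08 east, 20.02 north. Distance = √((-80.08)² + (20.02)²) = 82.548 km.

82.5 km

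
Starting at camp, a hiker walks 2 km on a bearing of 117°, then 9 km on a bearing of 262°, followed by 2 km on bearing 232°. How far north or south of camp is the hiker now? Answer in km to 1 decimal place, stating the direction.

3.4 km south

Leg 1 (117°, 2 km): east 2 sin 117° = 1.78, north 2 cos 117° = -0.91
Leg 2 (262°, 9 km): east 9 sin 262° = -8.91, north 9 cos 262° = -1.25
Leg 3 (232°, 2 km): east 2 sin 232° = -1.58, north 2 cos 232° = -1.23
Net north component: -3.39 km.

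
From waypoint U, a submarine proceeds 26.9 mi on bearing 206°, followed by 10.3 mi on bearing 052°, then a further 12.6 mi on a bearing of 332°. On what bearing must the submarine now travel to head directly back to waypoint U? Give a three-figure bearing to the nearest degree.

055°

Leg 1 (206°, 26.9 mi): east 26.9 sin 206° = -11.79, north 26.9 cos 206° = -24.18
Leg 2 (052°, 10.3 mi): east 10.3 sin 52° = 8.12, north 10.3 cos 52° = 6.34
Leg 3 (332°, 12.6 mi): east 12.6 sin 332° = -5.92, north 12.6 cos 332° = 11.13
Net displacement: -9.59 east, -6.71 north. Direction back to start is (9.59, 6.71): bearing = atan2(9.59, 6.71) mod 360° = 55.02° ≈ 055°.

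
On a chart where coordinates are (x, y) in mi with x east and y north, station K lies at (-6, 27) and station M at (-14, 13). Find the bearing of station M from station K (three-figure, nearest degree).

210°

Δeast = -14 − -6 = -8.00; Δnorth = 13 − 27 = -14.00.
Bearing = atan2(Δeast, Δnorth) mod 360° = 209.74° ≈ 210°.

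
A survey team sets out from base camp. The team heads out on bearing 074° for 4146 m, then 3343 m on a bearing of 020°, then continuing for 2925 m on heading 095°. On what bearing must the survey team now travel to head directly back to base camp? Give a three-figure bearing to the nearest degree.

Leg 1 (074°, 4146 m): east 4146 sin 74° = 3985.39, north 4146 cos 74° = 1142.79
Leg 2 (020°, 3343 m): east 3343 sin 20° = 1143.37, north 3343 cos 20° = 3141.39
Leg 3 (095°, 2925 m): east 2925 sin 95° = 2913.87, north 2925 cos 95° = -254.93
Net displacement: 8042.63 east, 4029.25 north. Direction back to start is (-8042.63, -4029.25): bearing = atan2(-8042.63, -4029.25) mod 360° = 243.39° ≈ 243°.

243°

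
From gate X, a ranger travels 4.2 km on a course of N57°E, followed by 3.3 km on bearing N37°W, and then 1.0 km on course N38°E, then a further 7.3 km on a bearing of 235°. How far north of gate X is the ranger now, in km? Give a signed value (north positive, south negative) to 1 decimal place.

1.5 km

Leg 1 (N57°E, 4.2 km): east 4.2 sin 57° = 3.52, north 4.2 cos 57° = 2.29
Leg 2 (N37°W, 3.3 km): east 3.3 sin 323° = -1.99, north 3.3 cos 323° = 2.64
Leg 3 (N38°E, 1.0 km): east 1.0 sin 38° = 0.62, north 1.0 cos 38° = 0.79
Leg 4 (235°, 7.3 km): east 7.3 sin 235° = -5.98, north 7.3 cos 235° = -4.19
Net north component: 1.52 km.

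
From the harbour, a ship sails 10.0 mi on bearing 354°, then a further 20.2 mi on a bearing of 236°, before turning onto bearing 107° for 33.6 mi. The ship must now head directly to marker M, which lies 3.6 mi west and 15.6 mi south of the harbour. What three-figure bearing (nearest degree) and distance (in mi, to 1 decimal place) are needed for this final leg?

256°, 18.5 mi

Leg 1 (354°, 10.0 mi): east 10.0 sin 354° = -1.05, north 10.0 cos 354° = 9.95
Leg 2 (236°, 20.2 mi): east 20.2 sin 236° = -16.75, north 20.2 cos 236° = -11.30
Leg 3 (107°, 33.6 mi): east 33.6 sin 107° = 32.13, north 33.6 cos 107° = -9.82
Current position: (14.34, -11.17). Target: (-3.6, -15.6). Remaining: Δeast = -17.94, Δnorth = -4.43.
Bearing = atan2(-17.94, -4.43) mod 360° = 256.14°; distance = √((-17.94)² + (-4.43)²) = 18.478 mi.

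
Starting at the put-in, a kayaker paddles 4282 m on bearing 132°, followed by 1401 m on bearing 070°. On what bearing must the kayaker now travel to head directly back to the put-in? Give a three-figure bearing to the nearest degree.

298°

Leg 1 (132°, 4282 m): east 4282 sin 132° = 3182.15, north 4282 cos 132° = -2865.22
Leg 2 (070°, 1401 m): east 1401 sin 70° = 1316.51, north 1401 cos 70° = 479.17
Net displacement: 4498.66 east, -2386.05 north. Direction back to start is (-4498.66, 2386.05): bearing = atan2(-4498.66, 2386.05) mod 360° = 297.94° ≈ 298°.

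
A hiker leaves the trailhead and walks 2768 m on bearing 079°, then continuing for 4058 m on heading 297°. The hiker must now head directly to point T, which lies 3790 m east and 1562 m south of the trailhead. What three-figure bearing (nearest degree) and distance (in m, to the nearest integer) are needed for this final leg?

Leg 1 (079°, 2768 m): east 2768 sin 79° = 2717.14, north 2768 cos 79° = 528.16
Leg 2 (297°, 4058 m): east 4058 sin 297° = -3615.70, north 4058 cos 297° = 1842.29
Current position: (-898.56, 2370.45). Target: (3790, -1562). Remaining: Δeast = 4688.56, Δnorth = -3932.45.
Bearing = atan2(4688.56, -3932.45) mod 360° = 129.99°; distance = √((4688.56)² + (-3932.45)²) = 6119.378 m.

130°, 6119 m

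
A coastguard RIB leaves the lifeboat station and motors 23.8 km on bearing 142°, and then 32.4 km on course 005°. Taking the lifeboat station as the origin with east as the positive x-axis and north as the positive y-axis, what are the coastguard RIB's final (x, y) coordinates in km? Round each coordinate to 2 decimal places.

Leg 1 (142°, 23.8 km): east 23.8 sin 142° = 14.65, north 23.8 cos 142° = -18.75
Leg 2 (005°, 32.4 km): east 32.4 sin 5° = 2.82, north 32.4 cos 5° = 32.28
Summing: 17.48 km east, 13.52 km north → (17.48, 13.52).

(17.48, 13.52)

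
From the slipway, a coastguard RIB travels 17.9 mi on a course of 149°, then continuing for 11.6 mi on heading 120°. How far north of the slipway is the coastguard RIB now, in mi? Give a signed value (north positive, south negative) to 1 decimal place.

Leg 1 (149°, 17.9 mi): east 17.9 sin 149° = 9.22, north 17.9 cos 149° = -15.34
Leg 2 (120°, 11.6 mi): east 11.6 sin 120° = 10.05, north 11.6 cos 120° = -5.80
Net north component: -21.14 mi.

-21.1 mi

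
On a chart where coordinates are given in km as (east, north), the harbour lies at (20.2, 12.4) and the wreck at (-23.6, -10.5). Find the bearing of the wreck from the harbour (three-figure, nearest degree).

242°

Δeast = -23.6 − 20.2 = -43.80; Δnorth = -10.5 − 12.4 = -22.90.
Bearing = atan2(Δeast, Δnorth) mod 360° = 242.40° ≈ 242°.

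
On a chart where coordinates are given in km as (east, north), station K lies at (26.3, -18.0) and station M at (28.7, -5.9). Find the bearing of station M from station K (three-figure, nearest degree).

011°

Δeast = 28.7 − 26.3 = 2.40; Δnorth = -5.9 − -18.0 = 12.10.
Bearing = atan2(Δeast, Δnorth) mod 360° = 11.22° ≈ 011°.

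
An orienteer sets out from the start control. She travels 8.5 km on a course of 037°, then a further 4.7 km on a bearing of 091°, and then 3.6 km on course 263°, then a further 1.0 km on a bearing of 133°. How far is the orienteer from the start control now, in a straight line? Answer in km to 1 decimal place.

Leg 1 (037°, 8.5 km): east 8.5 sin 37° = 5.12, north 8.5 cos 37° = 6.79
Leg 2 (091°, 4.7 km): east 4.7 sin 91° = 4.70, north 4.7 cos 91° = -0.08
Leg 3 (263°, 3.6 km): east 3.6 sin 263° = -3.57, north 3.6 cos 263° = -0.44
Leg 4 (133°, 1.0 km): east 1.0 sin 133° = 0.73, north 1.0 cos 133° = -0.68
Net: 6.97 east, 5.59 north. Distance = √((6.97)² + (5.59)²) = 8.934 km.

8.9 km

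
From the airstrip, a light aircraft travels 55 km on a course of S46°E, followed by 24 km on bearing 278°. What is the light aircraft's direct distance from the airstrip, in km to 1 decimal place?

Leg 1 (S46°E, 55 km): east 55 sin 134° = 39.56, north 55 cos 134° = -38.21
Leg 2 (278°, 24 km): east 24 sin 278° = -23.77, north 24 cos 278° = 3.34
Net: 15.80 east, -34.87 north. Distance = √((15.80)² + (-34.87)²) = 38.278 km.

38.3 km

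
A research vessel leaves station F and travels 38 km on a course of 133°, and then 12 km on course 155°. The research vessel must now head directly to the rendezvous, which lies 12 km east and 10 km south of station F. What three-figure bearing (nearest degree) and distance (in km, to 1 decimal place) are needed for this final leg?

Leg 1 (133°, 38 km): east 38 sin 133° = 27.79, north 38 cos 133° = -25.92
Leg 2 (155°, 12 km): east 12 sin 155° = 5.07, north 12 cos 155° = -10.88
Current position: (32.86, -36.79). Target: (12, -10). Remaining: Δeast = -20.86, Δnorth = 26.79.
Bearing = atan2(-20.86, 26.79) mod 360° = 322.09°; distance = √((-20.86)² + (26.79)²) = 33.957 km.

322°, 34.0 km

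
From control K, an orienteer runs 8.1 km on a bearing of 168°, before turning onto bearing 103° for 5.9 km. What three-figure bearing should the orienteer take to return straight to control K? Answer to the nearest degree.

Leg 1 (168°, 8.1 km): east 8.1 sin 168° = 1.68, north 8.1 cos 168° = -7.92
Leg 2 (103°, 5.9 km): east 5.9 sin 103° = 5.75, north 5.9 cos 103° = -1.33
Net displacement: 7.43 east, -9.25 north. Direction back to start is (-7.43, 9.25): bearing = atan2(-7.43, 9.25) mod 360° = 321.22° ≈ 321°.

321°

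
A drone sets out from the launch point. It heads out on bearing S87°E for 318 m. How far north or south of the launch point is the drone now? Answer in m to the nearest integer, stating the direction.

Leg 1 (S87°E, 318 m): east 318 sin 93° = 317.56, north 318 cos 93° = -16.64
Net north component: -16.64 m.

17 m south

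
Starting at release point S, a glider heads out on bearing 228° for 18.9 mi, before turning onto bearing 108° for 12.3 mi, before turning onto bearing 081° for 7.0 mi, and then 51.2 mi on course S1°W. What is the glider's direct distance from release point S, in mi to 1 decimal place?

66.6 mi

Leg 1 (228°, 18.9 mi): east 18.9 sin 228° = -14.05, north 18.9 cos 228° = -12.65
Leg 2 (108°, 12.3 mi): east 12.3 sin 108° = 11.70, north 12.3 cos 108° = -3.80
Leg 3 (081°, 7.0 mi): east 7.0 sin 81° = 6.91, north 7.0 cos 81° = 1.10
Leg 4 (S1°W, 51.2 mi): east 51.2 sin 181° = -0.89, north 51.2 cos 181° = -51.19
Net: 3.67 east, -66.54 north. Distance = √((3.67)² + (-66.54)²) = 66.646 mi.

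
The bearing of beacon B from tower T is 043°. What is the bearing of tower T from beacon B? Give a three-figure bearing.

223°

Back-bearing = 043° + 180° = 223°.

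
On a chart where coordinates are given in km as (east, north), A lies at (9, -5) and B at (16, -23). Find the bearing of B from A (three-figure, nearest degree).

Δeast = 16 − 9 = 7.00; Δnorth = -23 − -5 = -18.00.
Bearing = atan2(Δeast, Δnorth) mod 360° = 158.75° ≈ 159°.

159°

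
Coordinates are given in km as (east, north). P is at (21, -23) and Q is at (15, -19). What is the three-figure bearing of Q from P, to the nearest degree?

Δeast = 15 − 21 = -6.00; Δnorth = -19 − -23 = 4.00.
Bearing = atan2(Δeast, Δnorth) mod 360° = 303.69° ≈ 304°.

304°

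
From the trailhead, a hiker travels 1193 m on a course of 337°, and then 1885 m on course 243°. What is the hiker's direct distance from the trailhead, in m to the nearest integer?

Leg 1 (337°, 1193 m): east 1193 sin 337° = -466.14, north 1193 cos 337° = 1098.16
Leg 2 (243°, 1885 m): east 1885 sin 243° = -1679.55, north 1885 cos 243° = -855.77
Net: -2145.69 east, 242.39 north. Distance = √((-2145.69)² + (242.39)²) = 2159.337 m.

2159 m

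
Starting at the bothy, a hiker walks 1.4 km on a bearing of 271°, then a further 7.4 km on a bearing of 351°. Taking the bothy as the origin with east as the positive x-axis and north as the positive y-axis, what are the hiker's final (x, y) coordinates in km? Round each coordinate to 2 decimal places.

Leg 1 (271°, 1.4 km): east 1.4 sin 271° = -1.40, north 1.4 cos 271° = 0.02
Leg 2 (351°, 7.4 km): east 7.4 sin 351° = -1.16, north 7.4 cos 351° = 7.31
Summing: -2.56 km east, 7.33 km north → (-2.56, 7.33).

(-2.56, 7.33)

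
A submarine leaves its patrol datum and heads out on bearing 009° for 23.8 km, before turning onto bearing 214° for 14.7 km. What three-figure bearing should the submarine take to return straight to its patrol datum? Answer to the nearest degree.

Leg 1 (009°, 23.8 km): east 23.8 sin 9° = 3.72, north 23.8 cos 9° = 23.51
Leg 2 (214°, 14.7 km): east 14.7 sin 214° = -8.22, north 14.7 cos 214° = -12.19
Net displacement: -4.50 east, 11.32 north. Direction back to start is (4.50, -11.32): bearing = atan2(4.50, -11.32) mod 360° = 158.33° ≈ 158°.

158°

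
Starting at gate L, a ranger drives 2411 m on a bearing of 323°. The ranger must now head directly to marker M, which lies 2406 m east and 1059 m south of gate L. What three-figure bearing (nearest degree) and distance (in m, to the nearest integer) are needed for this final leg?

Leg 1 (323°, 2411 m): east 2411 sin 323° = -1450.98, north 2411 cos 323° = 1925.51
Current position: (-1450.98, 1925.51). Target: (2406, -1059). Remaining: Δeast = 3856.98, Δnorth = -2984.51.
Bearing = atan2(3856.98, -2984.51) mod 360° = 127.73°; distance = √((3856.98)² + (-2984.51)²) = 4876.840 m.

128°, 4877 m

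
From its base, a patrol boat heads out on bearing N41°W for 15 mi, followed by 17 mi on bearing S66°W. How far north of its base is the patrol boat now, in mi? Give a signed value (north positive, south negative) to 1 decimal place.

4.4 mi

Leg 1 (N41°W, 15 mi): east 15 sin 319° = -9.84, north 15 cos 319° = 11.32
Leg 2 (S66°W, 17 mi): east 17 sin 246° = -15.53, north 17 cos 246° = -6.91
Net north component: 4.41 mi.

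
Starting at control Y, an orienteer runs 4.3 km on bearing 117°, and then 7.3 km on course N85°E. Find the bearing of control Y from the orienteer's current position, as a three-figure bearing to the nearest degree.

277°

Leg 1 (117°, 4.3 km): east 4.3 sin 117° = 3.83, north 4.3 cos 117° = -1.95
Leg 2 (N85°E, 7.3 km): east 7.3 sin 85° = 7.27, north 7.3 cos 85° = 0.64
Net displacement: 11.10 east, -1.32 north. Direction back to start is (-11.10, 1.32): bearing = atan2(-11.10, 1.32) mod 360° = 276.76° ≈ 277°.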